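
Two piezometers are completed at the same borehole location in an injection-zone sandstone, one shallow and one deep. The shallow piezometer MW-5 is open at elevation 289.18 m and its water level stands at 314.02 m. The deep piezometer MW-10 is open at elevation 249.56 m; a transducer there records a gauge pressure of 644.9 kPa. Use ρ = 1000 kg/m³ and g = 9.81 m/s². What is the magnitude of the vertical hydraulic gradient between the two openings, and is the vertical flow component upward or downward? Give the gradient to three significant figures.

Total head at MW-5: h = 314.02 m (water level in the standpipe).
Pressure head at MW-10: ψ = P/(ρg) = 644.9×1000 / (1000 × 9.81) = 65.74 m.
Total head at MW-10: h = z + ψ = 249.56 + 65.74 = 315.30 m.
Δh = h(MW-5) − h(MW-10) = 314.02 − 315.30 = -1.28 m.
Vertical separation Δz = 289.18 − 249.56 = 39.62 m.
|i_v| = |Δh| / Δz = 1.28 / 39.62 = 0.0323.
Head is higher in the deep piezometer, so vertical flow is upward (discharge condition).

|i_v| ≈ 0.0323; vertical flow is upward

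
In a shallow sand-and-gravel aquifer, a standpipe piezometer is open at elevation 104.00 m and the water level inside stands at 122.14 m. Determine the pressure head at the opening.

Total head h = 122.14 m (the water-surface elevation in the piezometer).
Pressure head ψ = h − z = 122.14 − 104.00 = 18.14 m.

ψ ≈ 18.14 m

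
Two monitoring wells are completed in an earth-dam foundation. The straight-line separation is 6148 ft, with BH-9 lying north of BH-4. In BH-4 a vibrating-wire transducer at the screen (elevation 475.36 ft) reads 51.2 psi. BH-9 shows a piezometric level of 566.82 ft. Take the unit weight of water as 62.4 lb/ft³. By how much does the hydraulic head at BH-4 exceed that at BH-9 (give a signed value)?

Δh ≈ 26.69 ft

Pressure head at BH-4: ψ = 144·P/γ = 144 × 51.2 / 62.4 = 118.15 ft.
Total head at BH-4: h = z + ψ = 475.36 + 118.15 = 593.51 ft.
Total head at BH-9: h = 566.82 ft (water level in the piezometer is the total head).
Head difference: h(BH-4) − h(BH-9) = 593.51 − 566.82 = 26.69 ft.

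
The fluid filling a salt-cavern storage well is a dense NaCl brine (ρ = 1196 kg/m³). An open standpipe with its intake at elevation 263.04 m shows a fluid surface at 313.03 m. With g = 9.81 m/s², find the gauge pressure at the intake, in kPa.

P ≈ 587 kPa

Pressure head ψ = h − z = 313.03 − 263.04 = 49.99 m.
P = ρgψ = 1196 × 9.81 × 49.99 = 586521 Pa ≈ 587 kPa.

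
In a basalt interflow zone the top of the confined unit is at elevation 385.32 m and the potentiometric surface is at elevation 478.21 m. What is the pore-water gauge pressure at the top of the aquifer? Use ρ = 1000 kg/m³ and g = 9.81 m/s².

P ≈ 911 kPa

Pressure head at the aquifer top: ψ = h − z = 478.21 − 385.32 = 92.89 m.
P = ρgψ = 1000 × 9.81 × 92.89 = 911251 Pa ≈ 911 kPa.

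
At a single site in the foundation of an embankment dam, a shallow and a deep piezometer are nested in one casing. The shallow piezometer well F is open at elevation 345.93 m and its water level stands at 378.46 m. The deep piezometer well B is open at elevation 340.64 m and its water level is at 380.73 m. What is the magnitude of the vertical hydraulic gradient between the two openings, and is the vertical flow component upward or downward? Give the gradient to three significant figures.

Total head at well F: h = 378.46 m (water level in the standpipe).
Total head at well B: h = 380.73 m.
Δh = h(well F) − h(well B) = 378.46 − 380.73 = -2.27 m.
Vertical separation Δz = 345.93 − 340.64 = 5.29 m.
|i_v| = |Δh| / Δz = 2.27 / 5.29 = 0.429.
Head is higher in the deep piezometer, so vertical flow is upward (discharge condition).

|i_v| ≈ 0.429; vertical flow is upward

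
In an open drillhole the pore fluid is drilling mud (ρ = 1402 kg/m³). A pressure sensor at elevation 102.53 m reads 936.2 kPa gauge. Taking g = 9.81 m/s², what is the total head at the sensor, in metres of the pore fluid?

ψ = P/(ρg) = 936.2×1000 / (1402 × 9.81) = 68.07 m.
h = z + ψ = 102.53 + 68.07 = 170.60 m.

h ≈ 170.60 m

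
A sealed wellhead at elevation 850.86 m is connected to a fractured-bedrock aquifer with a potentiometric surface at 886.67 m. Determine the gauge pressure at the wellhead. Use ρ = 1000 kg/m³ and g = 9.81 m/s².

P ≈ 351 kPa

Head above the cap: Δh = 886.67 − 850.86 = 35.81 m.
P = ρgΔh = 1000 × 9.81 × 35.81 = 351296 Pa ≈ 351 kPa.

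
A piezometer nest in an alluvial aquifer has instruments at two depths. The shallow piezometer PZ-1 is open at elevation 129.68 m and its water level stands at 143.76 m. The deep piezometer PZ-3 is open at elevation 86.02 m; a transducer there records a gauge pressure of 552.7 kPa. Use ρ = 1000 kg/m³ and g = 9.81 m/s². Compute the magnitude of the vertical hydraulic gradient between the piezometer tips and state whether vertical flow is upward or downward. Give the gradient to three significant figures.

|i_v| ≈ 0.0321; vertical flow is downward

Total head at PZ-1: h = 143.76 m (water level in the standpipe).
Pressure head at PZ-3: ψ = P/(ρg) = 552.7×1000 / (1000 × 9.81) = 56.34 m.
Total head at PZ-3: h = z + ψ = 86.02 + 56.34 = 142.36 m.
Δh = h(PZ-1) − h(PZ-3) = 143.76 − 142.36 = 1.40 m.
Vertical separation Δz = 129.68 − 86.02 = 43.66 m.
|i_v| = |Δh| / Δz = 1.40 / 43.66 = 0.0321.
Head is higher in the shallow piezometer, so vertical flow is downward (recharge condition).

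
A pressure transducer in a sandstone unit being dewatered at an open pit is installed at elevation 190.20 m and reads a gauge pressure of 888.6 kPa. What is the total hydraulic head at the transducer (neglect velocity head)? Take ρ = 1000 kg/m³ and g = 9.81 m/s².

h ≈ 280.78 m

ψ = P/(ρg) = 888.6×1000 / (1000 × 9.81) = 90.58 m.
h = z + ψ = 190.20 + 90.58 = 280.78 m.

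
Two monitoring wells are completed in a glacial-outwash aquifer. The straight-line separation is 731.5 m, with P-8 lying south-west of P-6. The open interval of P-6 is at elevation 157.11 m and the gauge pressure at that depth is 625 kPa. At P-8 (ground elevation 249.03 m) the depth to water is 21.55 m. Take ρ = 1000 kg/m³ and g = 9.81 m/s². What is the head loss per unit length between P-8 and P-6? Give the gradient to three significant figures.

i ≈ 0.00910 m/m

Pressure head at P-6: ψ = P/(ρg) = 625×1000 / (1000 × 9.81) = 63.71 m.
Total head at P-6: h = z + ψ = 157.11 + 63.71 = 220.82 m.
Total head at P-8: h = 249.03 − 21.55 = 227.48 m.
Head difference: h(P-6) − h(P-8) = 220.82 − 227.48 = -6.66 m.
Hydraulic gradient: i = |Δh| / L = 6.66 / 731.5 = 0.00910.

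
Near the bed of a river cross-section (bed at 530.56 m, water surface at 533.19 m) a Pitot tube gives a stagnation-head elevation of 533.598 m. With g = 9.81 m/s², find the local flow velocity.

v ≈ 2.83 m/s

Near the bed, under hydrostatic conditions, the piezometric head (z + ψ) equals the free-surface elevation, 533.19 m.
Velocity head = total − piezometric = 533.598 − 533.19 = 0.408 m.
v = √(2g·h_v) = √(2 × 9.81 × 0.408) = 2.83 m/s.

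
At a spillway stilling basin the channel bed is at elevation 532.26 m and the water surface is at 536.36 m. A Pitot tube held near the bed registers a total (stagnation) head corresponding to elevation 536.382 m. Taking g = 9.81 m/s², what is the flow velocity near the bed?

v ≈ 0.657 m/s

Near the bed, under hydrostatic conditions, the piezometric head (z + ψ) equals the free-surface elevation, 536.36 m.
Velocity head = total − piezometric = 536.382 − 536.36 = 0.022 m.
v = √(2g·h_v) = √(2 × 9.81 × 0.022) = 0.657 m/s.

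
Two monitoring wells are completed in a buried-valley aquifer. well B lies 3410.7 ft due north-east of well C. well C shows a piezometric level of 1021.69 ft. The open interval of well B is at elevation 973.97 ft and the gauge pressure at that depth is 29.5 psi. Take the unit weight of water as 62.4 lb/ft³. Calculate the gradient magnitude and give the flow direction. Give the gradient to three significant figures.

i ≈ 0.00597; groundwater flows toward the south-west

Total head at well C: h = 1021.69 ft (water level in the piezometer is the total head).
Pressure head at well B: ψ = 144·P/γ = 144 × 29.5 / 62.4 = 68.08 ft.
Total head at well B: h = z + ψ = 973.97 + 68.08 = 1042.05 ft.
Head difference: h(well C) − h(well B) = 1021.69 − 1042.05 = -20.36 ft.
Hydraulic gradient: i = |Δh| / L = 20.36 / 3410.7 = 0.00597.
Flow is from higher to lower head: from well B toward well C, i.e. toward the south-west.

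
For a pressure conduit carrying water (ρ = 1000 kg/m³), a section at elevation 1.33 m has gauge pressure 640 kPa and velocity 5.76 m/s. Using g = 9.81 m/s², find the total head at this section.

Pressure head ψ = P/(ρg) = 640×1000 / (1000 × 9.81) = 65.24 m.
Velocity head = v²/(2g) = 5.76² / (2 × 9.81) = 1.691 m.
h = z + ψ + v²/(2g) = 1.33 + 65.24 + 1.691 = 68.26 m.

h ≈ 68.26 m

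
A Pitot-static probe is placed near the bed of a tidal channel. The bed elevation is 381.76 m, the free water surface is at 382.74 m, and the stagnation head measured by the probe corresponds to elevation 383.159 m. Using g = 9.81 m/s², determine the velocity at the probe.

v ≈ 2.87 m/s

Near the bed, under hydrostatic conditions, the piezometric head (z + ψ) equals the free-surface elevation, 382.74 m.
Velocity head = total − piezometric = 383.159 − 382.74 = 0.419 m.
v = √(2g·h_v) = √(2 × 9.81 × 0.419) = 2.87 m/s.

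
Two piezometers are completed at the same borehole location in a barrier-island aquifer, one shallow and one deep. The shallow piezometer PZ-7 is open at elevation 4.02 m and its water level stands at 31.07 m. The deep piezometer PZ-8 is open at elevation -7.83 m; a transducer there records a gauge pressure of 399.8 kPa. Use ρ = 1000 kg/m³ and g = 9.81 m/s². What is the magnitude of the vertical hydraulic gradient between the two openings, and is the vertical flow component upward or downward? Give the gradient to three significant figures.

|i_v| ≈ 0.156; vertical flow is upward

Total head at PZ-7: h = 31.07 m (water level in the standpipe).
Pressure head at PZ-8: ψ = P/(ρg) = 399.8×1000 / (1000 × 9.81) = 40.75 m.
Total head at PZ-8: h = z + ψ = -7.83 + 40.75 = 32.92 m.
Δh = h(PZ-7) − h(PZ-8) = 31.07 − 32.92 = -1.85 m.
Vertical separation Δz = 4.02 − (-7.83) = 11.85 m.
|i_v| = |Δh| / Δz = 1.85 / 11.85 = 0.156.
Head is higher in the deep piezometer, so vertical flow is upward (discharge condition).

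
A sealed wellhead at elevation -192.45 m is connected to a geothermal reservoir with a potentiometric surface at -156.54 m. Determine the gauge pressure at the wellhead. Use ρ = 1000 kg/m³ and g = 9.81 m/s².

P ≈ 352 kPa

Head above the cap: Δh = -156.54 − (-192.45) = 35.91 m.
P = ρgΔh = 1000 × 9.81 × 35.91 = 352277 Pa ≈ 352 kPa.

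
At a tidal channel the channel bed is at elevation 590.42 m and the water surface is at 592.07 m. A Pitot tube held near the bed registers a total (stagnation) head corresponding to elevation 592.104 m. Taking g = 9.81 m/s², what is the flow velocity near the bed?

Near the bed, under hydrostatic conditions, the piezometric head (z + ψ) equals the free-surface elevation, 592.07 m.
Velocity head = total − piezometric = 592.104 − 592.07 = 0.034 m.
v = √(2g·h_v) = √(2 × 9.81 × 0.034) = 0.817 m/s.

v ≈ 0.817 m/s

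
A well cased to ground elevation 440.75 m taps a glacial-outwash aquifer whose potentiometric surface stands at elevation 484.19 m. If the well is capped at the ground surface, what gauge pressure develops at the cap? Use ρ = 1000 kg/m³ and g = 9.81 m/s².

Head above the cap: Δh = 484.19 − 440.75 = 43.44 m.
P = ρgΔh = 1000 × 9.81 × 43.44 = 426146 Pa ≈ 426 kPa.

P ≈ 426 kPa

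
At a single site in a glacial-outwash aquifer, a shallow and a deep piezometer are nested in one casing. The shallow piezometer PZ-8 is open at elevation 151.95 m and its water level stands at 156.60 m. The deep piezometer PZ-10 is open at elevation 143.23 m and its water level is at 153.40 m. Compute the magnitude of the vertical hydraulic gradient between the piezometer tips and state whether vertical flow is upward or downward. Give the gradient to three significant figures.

Total head at PZ-8: h = 156.60 m (water level in the standpipe).
Total head at PZ-10: h = 153.40 m.
Δh = h(PZ-8) − h(PZ-10) = 156.60 − 153.40 = 3.20 m.
Vertical separation Δz = 151.95 − 143.23 = 8.72 m.
|i_v| = |Δh| / Δz = 3.20 / 8.72 = 0.367.
Head is higher in the shallow piezometer, so vertical flow is downward (recharge condition).

|i_v| ≈ 0.367; vertical flow is downward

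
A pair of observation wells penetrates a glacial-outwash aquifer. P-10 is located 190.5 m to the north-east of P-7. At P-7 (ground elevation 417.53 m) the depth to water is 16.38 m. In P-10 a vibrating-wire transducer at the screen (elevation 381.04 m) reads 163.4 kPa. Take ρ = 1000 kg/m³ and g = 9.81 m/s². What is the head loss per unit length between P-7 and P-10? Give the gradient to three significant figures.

Total head at P-7: h = 417.53 − 16.38 = 401.15 m.
Pressure head at P-10: ψ = P/(ρg) = 163.4×1000 / (1000 × 9.81) = 16.66 m.
Total head at P-10: h = z + ψ = 381.04 + 16.66 = 397.70 m.
Head difference: h(P-7) − h(P-10) = 401.15 − 397.70 = 3.45 m.
Hydraulic gradient: i = |Δh| / L = 3.45 / 190.5 = 0.0181.

i ≈ 0.0181 m/m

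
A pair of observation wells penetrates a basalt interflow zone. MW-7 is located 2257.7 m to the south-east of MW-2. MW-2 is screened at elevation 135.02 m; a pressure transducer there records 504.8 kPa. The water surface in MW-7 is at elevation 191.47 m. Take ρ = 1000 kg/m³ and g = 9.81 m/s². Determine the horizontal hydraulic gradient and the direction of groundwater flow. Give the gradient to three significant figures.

Pressure head at MW-2: ψ = P/(ρg) = 504.8×1000 / (1000 × 9.81) = 51.46 m.
Total head at MW-2: h = z + ψ = 135.02 + 51.46 = 186.48 m.
Total head at MW-7: h = 191.47 m (water level in the piezometer is the total head).
Head difference: h(MW-2) − h(MW-7) = 186.48 − 191.47 = -4.99 m.
Hydraulic gradient: i = |Δh| / L = 4.99 / 2257.7 = 0.00221.
Flow is from higher to lower head: from MW-7 toward MW-2, i.e. toward the north-west.

i ≈ 0.00221; groundwater flows toward the north-west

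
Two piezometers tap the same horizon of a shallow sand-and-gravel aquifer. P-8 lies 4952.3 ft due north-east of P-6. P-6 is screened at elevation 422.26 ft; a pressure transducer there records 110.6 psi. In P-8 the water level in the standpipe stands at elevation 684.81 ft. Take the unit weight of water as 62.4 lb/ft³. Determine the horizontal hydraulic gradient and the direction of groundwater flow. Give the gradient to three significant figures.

i ≈ 0.00148; groundwater flows toward the south-west

Pressure head at P-6: ψ = 144·P/γ = 144 × 110.6 / 62.4 = 255.23 ft.
Total head at P-6: h = z + ψ = 422.26 + 255.23 = 677.49 ft.
Total head at P-8: h = 684.81 ft (water level in the piezometer is the total head).
Head difference: h(P-6) − h(P-8) = 677.49 − 684.81 = -7.32 ft.
Hydraulic gradient: i = |Δh| / L = 7.32 / 4952.3 = 0.00148.
Flow is from higher to lower head: from P-8 toward P-6, i.e. toward the south-west.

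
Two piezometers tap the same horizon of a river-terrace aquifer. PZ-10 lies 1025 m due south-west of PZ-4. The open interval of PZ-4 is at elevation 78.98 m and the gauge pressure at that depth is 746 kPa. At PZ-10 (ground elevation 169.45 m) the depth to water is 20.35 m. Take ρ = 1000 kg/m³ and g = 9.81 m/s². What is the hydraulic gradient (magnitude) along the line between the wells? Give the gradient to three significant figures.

Pressure head at PZ-4: ψ = P/(ρg) = 746×1000 / (1000 × 9.81) = 76.04 m.
Total head at PZ-4: h = z + ψ = 78.98 + 76.04 = 155.02 m.
Total head at PZ-10: h = 169.45 − 20.35 = 149.10 m.
Head difference: h(PZ-4) − h(PZ-10) = 155.02 − 149.10 = 5.92 m.
Hydraulic gradient: i = |Δh| / L = 5.92 / 1025 = 0.00578.

i ≈ 0.00578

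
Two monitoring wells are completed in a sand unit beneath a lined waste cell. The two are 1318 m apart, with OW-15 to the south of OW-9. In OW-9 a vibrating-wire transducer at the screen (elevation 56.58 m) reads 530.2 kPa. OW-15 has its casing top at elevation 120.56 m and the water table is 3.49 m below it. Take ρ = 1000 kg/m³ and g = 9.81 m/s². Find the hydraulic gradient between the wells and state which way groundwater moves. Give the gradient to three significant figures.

i ≈ 0.00489; groundwater flows toward the north

Pressure head at OW-9: ψ = P/(ρg) = 530.2×1000 / (1000 × 9.81) = 54.05 m.
Total head at OW-9: h = z + ψ = 56.58 + 54.05 = 110.63 m.
Total head at OW-15: h = 120.56 − 3.49 = 117.07 m.
Head difference: h(OW-9) − h(OW-15) = 110.63 − 117.07 = -6.44 m.
Hydraulic gradient: i = |Δh| / L = 6.44 / 1318 = 0.00489.
Flow is from higher to lower head: from OW-15 toward OW-9, i.e. toward the north.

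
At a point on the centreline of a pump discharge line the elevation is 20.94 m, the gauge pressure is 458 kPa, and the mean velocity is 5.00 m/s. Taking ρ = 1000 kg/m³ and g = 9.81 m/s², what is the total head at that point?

h ≈ 68.90 m

Pressure head ψ = P/(ρg) = 458×1000 / (1000 × 9.81) = 46.69 m.
Velocity head = v²/(2g) = 5.00² / (2 × 9.81) = 1.274 m.
h = z + ψ + v²/(2g) = 20.94 + 46.69 + 1.274 = 68.90 m.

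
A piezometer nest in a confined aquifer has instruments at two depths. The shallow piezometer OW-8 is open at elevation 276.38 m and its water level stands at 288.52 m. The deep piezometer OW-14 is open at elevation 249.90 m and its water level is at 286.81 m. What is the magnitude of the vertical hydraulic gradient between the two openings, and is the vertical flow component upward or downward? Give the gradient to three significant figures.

|i_v| ≈ 0.0646; vertical flow is downward

Total head at OW-8: h = 288.52 m (water level in the standpipe).
Total head at OW-14: h = 286.81 m.
Δh = h(OW-8) − h(OW-14) = 288.52 − 286.81 = 1.71 m.
Vertical separation Δz = 276.38 − 249.90 = 26.48 m.
|i_v| = |Δh| / Δz = 1.71 / 26.48 = 0.0646.
Head is higher in the shallow piezometer, so vertical flow is downward (recharge condition).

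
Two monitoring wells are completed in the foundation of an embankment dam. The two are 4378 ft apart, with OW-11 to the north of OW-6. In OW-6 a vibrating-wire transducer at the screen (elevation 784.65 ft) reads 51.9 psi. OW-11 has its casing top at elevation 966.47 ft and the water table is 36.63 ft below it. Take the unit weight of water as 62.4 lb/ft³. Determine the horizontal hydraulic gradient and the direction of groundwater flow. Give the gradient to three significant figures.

i ≈ 0.00581; groundwater flows toward the south

Pressure head at OW-6: ψ = 144·P/γ = 144 × 51.9 / 62.4 = 119.77 ft.
Total head at OW-6: h = z + ψ = 784.65 + 119.77 = 904.42 ft.
Total head at OW-11: h = 966.47 − 36.63 = 929.84 ft.
Head difference: h(OW-6) − h(OW-11) = 904.42 − 929.84 = -25.42 ft.
Hydraulic gradient: i = |Δh| / L = 25.42 / 4378 = 0.00581.
Flow is from higher to lower head: from OW-11 toward OW-6, i.e. toward the south.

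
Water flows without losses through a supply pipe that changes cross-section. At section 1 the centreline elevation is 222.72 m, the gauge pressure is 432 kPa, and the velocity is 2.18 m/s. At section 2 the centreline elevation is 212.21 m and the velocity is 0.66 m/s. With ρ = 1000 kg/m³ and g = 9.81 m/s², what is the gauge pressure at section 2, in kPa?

P₂ ≈ 537 kPa

Pressure head at 1: ψ₁ = P₁/(ρg) = 432×1000 / (1000 × 9.81) = 44.04 m.
Velocity heads: v₁²/2g = 2.18²/19.62 = 0.242 m; v₂²/2g = 0.66²/19.62 = 0.022 m.
Total head H = z₁ + ψ₁ + v₁²/2g = 222.72 + 44.04 + 0.242 = 267.00 m.
ψ₂ = H − z₂ − v₂²/2g = 267.00 − 212.21 − 0.022 = 54.77 m.
P₂ = ρgψ₂ = 1000 × 9.81 × 54.77 ≈ 537 kPa.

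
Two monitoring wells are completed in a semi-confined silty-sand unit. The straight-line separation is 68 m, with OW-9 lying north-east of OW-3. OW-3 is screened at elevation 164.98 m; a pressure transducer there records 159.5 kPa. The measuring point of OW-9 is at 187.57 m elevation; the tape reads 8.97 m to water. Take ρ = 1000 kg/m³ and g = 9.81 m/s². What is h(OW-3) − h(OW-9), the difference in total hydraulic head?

Pressure head at OW-3: ψ = P/(ρg) = 159.5×1000 / (1000 × 9.81) = 16.26 m.
Total head at OW-3: h = z + ψ = 164.98 + 16.26 = 181.24 m.
Total head at OW-9: h = 187.57 − 8.97 = 178.60 m.
Head difference: h(OW-3) − h(OW-9) = 181.24 − 178.60 = 2.64 m.

Δh ≈ 2.64 m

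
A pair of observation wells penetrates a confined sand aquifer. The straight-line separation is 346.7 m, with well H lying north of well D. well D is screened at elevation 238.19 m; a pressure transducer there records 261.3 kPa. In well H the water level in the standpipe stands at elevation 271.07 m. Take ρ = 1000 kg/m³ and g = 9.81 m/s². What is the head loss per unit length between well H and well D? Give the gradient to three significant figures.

i ≈ 0.0180 m/m

Pressure head at well D: ψ = P/(ρg) = 261.3×1000 / (1000 × 9.81) = 26.64 m.
Total head at well D: h = z + ψ = 238.19 + 26.64 = 264.83 m.
Total head at well H: h = 271.07 m (water level in the piezometer is the total head).
Head difference: h(well D) − h(well H) = 264.83 − 271.07 = -6.24 m.
Hydraulic gradient: i = |Δh| / L = 6.24 / 346.7 = 0.0180.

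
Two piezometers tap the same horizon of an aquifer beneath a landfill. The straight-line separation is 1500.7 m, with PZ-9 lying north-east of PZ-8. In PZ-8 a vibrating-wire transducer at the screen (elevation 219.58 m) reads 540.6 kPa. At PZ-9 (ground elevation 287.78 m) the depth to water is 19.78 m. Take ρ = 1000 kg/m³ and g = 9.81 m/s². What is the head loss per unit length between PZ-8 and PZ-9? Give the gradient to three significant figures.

i ≈ 0.00446 m/m

Pressure head at PZ-8: ψ = P/(ρg) = 540.6×1000 / (1000 × 9.81) = 55.11 m.
Total head at PZ-8: h = z + ψ = 219.58 + 55.11 = 274.69 m.
Total head at PZ-9: h = 287.78 − 19.78 = 268.00 m.
Head difference: h(PZ-8) − h(PZ-9) = 274.69 − 268.00 = 6.69 m.
Hydraulic gradient: i = |Δh| / L = 6.69 / 1500.7 = 0.00446.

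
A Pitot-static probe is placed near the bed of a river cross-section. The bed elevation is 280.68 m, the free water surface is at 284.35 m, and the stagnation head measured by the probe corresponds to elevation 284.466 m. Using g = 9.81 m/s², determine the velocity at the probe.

Near the bed, under hydrostatic conditions, the piezometric head (z + ψ) equals the free-surface elevation, 284.35 m.
Velocity head = total − piezometric = 284.466 − 284.35 = 0.116 m.
v = √(2g·h_v) = √(2 × 9.81 × 0.116) = 1.51 m/s.

v ≈ 1.51 m/s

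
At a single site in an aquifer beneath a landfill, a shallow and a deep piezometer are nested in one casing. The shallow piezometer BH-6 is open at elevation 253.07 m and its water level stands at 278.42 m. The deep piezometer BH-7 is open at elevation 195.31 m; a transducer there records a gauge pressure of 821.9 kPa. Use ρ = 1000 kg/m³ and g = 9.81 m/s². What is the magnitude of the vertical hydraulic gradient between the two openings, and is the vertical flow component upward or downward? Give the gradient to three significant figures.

Total head at BH-6: h = 278.42 m (water level in the standpipe).
Pressure head at BH-7: ψ = P/(ρg) = 821.9×1000 / (1000 × 9.81) = 83.78 m.
Total head at BH-7: h = z + ψ = 195.31 + 83.78 = 279.09 m.
Δh = h(BH-6) − h(BH-7) = 278.42 − 279.09 = -0.67 m.
Vertical separation Δz = 253.07 − 195.31 = 57.76 m.
|i_v| = |Δh| / Δz = 0.67 / 57.76 = 0.0116.
Head is higher in the deep piezometer, so vertical flow is upward (discharge condition).

|i_v| ≈ 0.0116; vertical flow is upward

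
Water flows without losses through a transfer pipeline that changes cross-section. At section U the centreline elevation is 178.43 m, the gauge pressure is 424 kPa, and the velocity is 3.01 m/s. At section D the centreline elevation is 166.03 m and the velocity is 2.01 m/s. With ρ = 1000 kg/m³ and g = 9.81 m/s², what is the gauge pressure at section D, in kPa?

Pressure head at U: ψ₁ = P₁/(ρg) = 424×1000 / (1000 × 9.81) = 43.22 m.
Velocity heads: v₁²/2g = 3.01²/19.62 = 0.462 m; v₂²/2g = 2.01²/19.62 = 0.206 m.
Total head H = z₁ + ψ₁ + v₁²/2g = 178.43 + 43.22 + 0.462 = 222.11 m.
ψ₂ = H − z₂ − v₂²/2g = 222.11 − 166.03 − 0.206 = 55.87 m.
P₂ = ρgψ₂ = 1000 × 9.81 × 55.87 ≈ 548 kPa.

P₂ ≈ 548 kPa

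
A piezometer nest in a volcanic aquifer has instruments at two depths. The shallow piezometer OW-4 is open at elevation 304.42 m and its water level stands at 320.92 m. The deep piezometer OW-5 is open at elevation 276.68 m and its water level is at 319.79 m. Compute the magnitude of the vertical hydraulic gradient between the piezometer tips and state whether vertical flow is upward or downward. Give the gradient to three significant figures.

|i_v| ≈ 0.0407; vertical flow is downward

Total head at OW-4: h = 320.92 m (water level in the standpipe).
Total head at OW-5: h = 319.79 m.
Δh = h(OW-4) − h(OW-5) = 320.92 − 319.79 = 1.13 m.
Vertical separation Δz = 304.42 − 276.68 = 27.74 m.
|i_v| = |Δh| / Δz = 1.13 / 27.74 = 0.0407.
Head is higher in the shallow piezometer, so vertical flow is downward (recharge condition).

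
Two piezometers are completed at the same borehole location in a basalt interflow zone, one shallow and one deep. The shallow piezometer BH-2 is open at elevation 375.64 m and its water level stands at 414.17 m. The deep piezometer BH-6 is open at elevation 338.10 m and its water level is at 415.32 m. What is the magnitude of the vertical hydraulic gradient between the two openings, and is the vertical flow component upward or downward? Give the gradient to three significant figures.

Total head at BH-2: h = 414.17 m (water level in the standpipe).
Total head at BH-6: h = 415.32 m.
Δh = h(BH-2) − h(BH-6) = 414.17 − 415.32 = -1.15 m.
Vertical separation Δz = 375.64 − 338.10 = 37.54 m.
|i_v| = |Δh| / Δz = 1.15 / 37.54 = 0.0306.
Head is higher in the deep piezometer, so vertical flow is upward (discharge condition).

|i_v| ≈ 0.0306; vertical flow is upward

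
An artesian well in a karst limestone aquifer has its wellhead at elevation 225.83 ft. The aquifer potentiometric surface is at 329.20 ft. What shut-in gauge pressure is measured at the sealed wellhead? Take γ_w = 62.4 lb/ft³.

Head above the cap: Δh = 329.20 − 225.83 = 103.37 ft.
P = γΔh/144 = 62.4 × 103.37 / 144 = 44.8 psi.

P ≈ 44.8 psi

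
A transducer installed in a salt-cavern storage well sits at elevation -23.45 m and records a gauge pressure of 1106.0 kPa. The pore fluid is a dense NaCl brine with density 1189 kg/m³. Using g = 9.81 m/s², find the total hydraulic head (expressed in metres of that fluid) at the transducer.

h ≈ 71.37 m

ψ = P/(ρg) = 1106.0×1000 / (1189 × 9.81) = 94.82 m.
h = z + ψ = -23.45 + 94.82 = 71.37 m.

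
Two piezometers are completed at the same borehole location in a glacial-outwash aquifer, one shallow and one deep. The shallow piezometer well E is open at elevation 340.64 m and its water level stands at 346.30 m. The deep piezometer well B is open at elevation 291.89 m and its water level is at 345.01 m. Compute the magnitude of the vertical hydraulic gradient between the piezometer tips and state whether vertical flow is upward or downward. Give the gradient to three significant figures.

|i_v| ≈ 0.0265; vertical flow is downward

Total head at well E: h = 346.30 m (water level in the standpipe).
Total head at well B: h = 345.01 m.
Δh = h(well E) − h(well B) = 346.30 − 345.01 = 1.29 m.
Vertical separation Δz = 340.64 − 291.89 = 48.75 m.
|i_v| = |Δh| / Δz = 1.29 / 48.75 = 0.0265.
Head is higher in the shallow piezometer, so vertical flow is downward (recharge condition).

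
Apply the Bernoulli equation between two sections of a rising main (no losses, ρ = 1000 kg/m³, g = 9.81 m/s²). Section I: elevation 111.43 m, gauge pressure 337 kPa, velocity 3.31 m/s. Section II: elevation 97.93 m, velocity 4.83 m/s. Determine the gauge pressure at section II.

P₂ ≈ 463 kPa

Pressure head at I: ψ₁ = P₁/(ρg) = 337×1000 / (1000 × 9.81) = 34.35 m.
Velocity heads: v₁²/2g = 3.31²/19.62 = 0.558 m; v₂²/2g = 4.83²/19.62 = 1.189 m.
Total head H = z₁ + ψ₁ + v₁²/2g = 111.43 + 34.35 + 0.558 = 146.34 m.
ψ₂ = H − z₂ − v₂²/2g = 146.34 − 97.93 − 1.189 = 47.22 m.
P₂ = ρgψ₂ = 1000 × 9.81 × 47.22 ≈ 463 kPa.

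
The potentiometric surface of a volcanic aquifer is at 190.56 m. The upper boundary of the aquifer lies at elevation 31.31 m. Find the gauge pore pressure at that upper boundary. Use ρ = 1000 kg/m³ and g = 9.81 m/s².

P ≈ 1560 kPa

Pressure head at the aquifer top: ψ = h − z = 190.56 − 31.31 = 159.25 m.
P = ρgψ = 1000 × 9.81 × 159.25 = 1562242 Pa ≈ 1560 kPa.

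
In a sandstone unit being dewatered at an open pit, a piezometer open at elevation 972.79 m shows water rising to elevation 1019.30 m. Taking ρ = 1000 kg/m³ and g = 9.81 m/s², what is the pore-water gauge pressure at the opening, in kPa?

P ≈ 456 kPa

Pressure head ψ = h − z = 1019.30 − 972.79 = 46.51 m.
P = ρgψ = 1000 × 9.81 × 46.51 = 456263 Pa ≈ 456 kPa.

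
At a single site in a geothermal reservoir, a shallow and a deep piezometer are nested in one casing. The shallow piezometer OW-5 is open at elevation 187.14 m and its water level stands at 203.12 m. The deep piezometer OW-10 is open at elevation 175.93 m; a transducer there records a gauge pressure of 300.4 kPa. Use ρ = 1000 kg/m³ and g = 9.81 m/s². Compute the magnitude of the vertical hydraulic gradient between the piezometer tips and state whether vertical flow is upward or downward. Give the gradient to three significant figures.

Total head at OW-5: h = 203.12 m (water level in the standpipe).
Pressure head at OW-10: ψ = P/(ρg) = 300.4×1000 / (1000 × 9.81) = 30.62 m.
Total head at OW-10: h = z + ψ = 175.93 + 30.62 = 206.55 m.
Δh = h(OW-5) − h(OW-10) = 203.12 − 206.55 = -3.43 m.
Vertical separation Δz = 187.14 − 175.93 = 11.21 m.
|i_v| = |Δh| / Δz = 3.43 / 11.21 = 0.306.
Head is higher in the deep piezometer, so vertical flow is upward (discharge condition).

|i_v| ≈ 0.306; vertical flow is upward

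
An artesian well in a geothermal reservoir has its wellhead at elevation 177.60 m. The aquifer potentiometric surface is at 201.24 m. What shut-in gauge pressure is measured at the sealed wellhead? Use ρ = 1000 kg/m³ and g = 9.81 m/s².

Head above the cap: Δh = 201.24 − 177.60 = 23.64 m.
P = ρgΔh = 1000 × 9.81 × 23.64 = 231908 Pa ≈ 232 kPa.

P ≈ 232 kPa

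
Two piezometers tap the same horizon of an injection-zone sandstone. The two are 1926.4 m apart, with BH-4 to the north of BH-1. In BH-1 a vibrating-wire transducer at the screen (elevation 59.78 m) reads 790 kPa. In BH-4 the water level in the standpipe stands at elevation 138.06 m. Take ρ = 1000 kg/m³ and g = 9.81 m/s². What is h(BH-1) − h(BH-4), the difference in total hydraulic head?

Pressure head at BH-1: ψ = P/(ρg) = 790×1000 / (1000 × 9.81) = 80.53 m.
Total head at BH-1: h = z + ψ = 59.78 + 80.53 = 140.31 m.
Total head at BH-4: h = 138.06 m (water level in the piezometer is the total head).
Head difference: h(BH-1) − h(BH-4) = 140.31 − 138.06 = 2.25 m.

Δh ≈ 2.25 m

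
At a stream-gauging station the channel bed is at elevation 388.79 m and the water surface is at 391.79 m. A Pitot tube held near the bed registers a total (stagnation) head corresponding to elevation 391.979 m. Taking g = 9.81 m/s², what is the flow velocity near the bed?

Near the bed, under hydrostatic conditions, the piezometric head (z + ψ) equals the free-surface elevation, 391.79 m.
Velocity head = total − piezometric = 391.979 − 391.79 = 0.189 m.
v = √(2g·h_v) = √(2 × 9.81 × 0.189) = 1.93 m/s.

v ≈ 1.93 m/s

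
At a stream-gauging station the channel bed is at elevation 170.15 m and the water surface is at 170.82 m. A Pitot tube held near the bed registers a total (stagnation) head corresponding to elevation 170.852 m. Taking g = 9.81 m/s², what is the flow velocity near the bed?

v ≈ 0.792 m/s

Near the bed, under hydrostatic conditions, the piezometric head (z + ψ) equals the free-surface elevation, 170.82 m.
Velocity head = total − piezometric = 170.852 − 170.82 = 0.032 m.
v = √(2g·h_v) = √(2 × 9.81 × 0.032) = 0.792 m/s.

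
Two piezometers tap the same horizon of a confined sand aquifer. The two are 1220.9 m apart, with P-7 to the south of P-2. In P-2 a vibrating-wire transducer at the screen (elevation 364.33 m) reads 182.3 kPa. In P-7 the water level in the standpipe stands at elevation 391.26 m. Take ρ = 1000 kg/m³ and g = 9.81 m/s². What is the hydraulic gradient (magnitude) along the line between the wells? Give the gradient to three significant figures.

Pressure head at P-2: ψ = P/(ρg) = 182.3×1000 / (1000 × 9.81) = 18.58 m.
Total head at P-2: h = z + ψ = 364.33 + 18.58 = 382.91 m.
Total head at P-7: h = 391.26 m (water level in the piezometer is the total head).
Head difference: h(P-2) − h(P-7) = 382.91 − 391.26 = -8.35 m.
Hydraulic gradient: i = |Δh| / L = 8.35 / 1220.9 = 0.00684.

i ≈ 0.00684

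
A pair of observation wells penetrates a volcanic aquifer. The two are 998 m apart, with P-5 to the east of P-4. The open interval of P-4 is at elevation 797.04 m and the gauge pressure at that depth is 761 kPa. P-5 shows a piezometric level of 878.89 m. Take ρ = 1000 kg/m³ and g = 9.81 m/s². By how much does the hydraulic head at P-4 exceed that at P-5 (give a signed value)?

Δh ≈ -4.28 m

Pressure head at P-4: ψ = P/(ρg) = 761×1000 / (1000 × 9.81) = 77.57 m.
Total head at P-4: h = z + ψ = 797.04 + 77.57 = 874.61 m.
Total head at P-5: h = 878.89 m (water level in the piezometer is the total head).
Head difference: h(P-4) − h(P-5) = 874.61 − 878.89 = -4.28 m.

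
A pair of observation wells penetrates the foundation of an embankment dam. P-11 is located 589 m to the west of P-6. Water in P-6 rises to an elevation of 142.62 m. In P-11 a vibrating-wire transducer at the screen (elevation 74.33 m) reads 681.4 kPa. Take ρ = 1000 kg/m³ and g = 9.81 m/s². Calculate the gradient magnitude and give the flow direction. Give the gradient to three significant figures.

Total head at P-6: h = 142.62 m (water level in the piezometer is the total head).
Pressure head at P-11: ψ = P/(ρg) = 681.4×1000 / (1000 × 9.81) = 69.46 m.
Total head at P-11: h = z + ψ = 74.33 + 69.46 = 143.79 m.
Head difference: h(P-6) − h(P-11) = 142.62 − 143.79 = -1.17 m.
Hydraulic gradient: i = |Δh| / L = 1.17 / 589 = 0.00199.
Flow is from higher to lower head: from P-11 toward P-6, i.e. toward the east.

i ≈ 0.00199; groundwater flows toward the east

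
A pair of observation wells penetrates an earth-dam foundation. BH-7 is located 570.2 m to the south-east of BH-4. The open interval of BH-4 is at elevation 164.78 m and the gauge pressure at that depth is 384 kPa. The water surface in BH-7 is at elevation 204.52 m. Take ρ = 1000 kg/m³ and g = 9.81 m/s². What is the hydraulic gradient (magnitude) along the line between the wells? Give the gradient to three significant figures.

i ≈ 0.00105

Pressure head at BH-4: ψ = P/(ρg) = 384×1000 / (1000 × 9.81) = 39.14 m.
Total head at BH-4: h = z + ψ = 164.78 + 39.14 = 203.92 m.
Total head at BH-7: h = 204.52 m (water level in the piezometer is the total head).
Head difference: h(BH-4) − h(BH-7) = 203.92 − 204.52 = -0.60 m.
Hydraulic gradient: i = |Δh| / L = 0.60 / 570.2 = 0.00105.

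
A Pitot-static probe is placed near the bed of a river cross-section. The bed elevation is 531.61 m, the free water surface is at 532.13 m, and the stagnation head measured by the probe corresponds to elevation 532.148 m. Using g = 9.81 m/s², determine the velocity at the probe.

Near the bed, under hydrostatic conditions, the piezometric head (z + ψ) equals the free-surface elevation, 532.13 m.
Velocity head = total − piezometric = 532.148 − 532.13 = 0.018 m.
v = √(2g·h_v) = √(2 × 9.81 × 0.018) = 0.594 m/s.

v ≈ 0.594 m/s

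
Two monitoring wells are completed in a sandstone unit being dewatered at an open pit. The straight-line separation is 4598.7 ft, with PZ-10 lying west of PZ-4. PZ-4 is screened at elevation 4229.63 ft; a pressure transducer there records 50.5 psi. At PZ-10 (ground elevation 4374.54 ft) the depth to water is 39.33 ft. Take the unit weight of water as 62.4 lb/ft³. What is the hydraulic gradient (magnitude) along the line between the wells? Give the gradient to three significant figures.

Pressure head at PZ-4: ψ = 144·P/γ = 144 × 50.5 / 62.4 = 116.54 ft.
Total head at PZ-4: h = z + ψ = 4229.63 + 116.54 = 4346.17 ft.
Total head at PZ-10: h = 4374.54 − 39.33 = 4335.21 ft.
Head difference: h(PZ-4) − h(PZ-10) = 4346.17 − 4335.21 = 10.96 ft.
Hydraulic gradient: i = |Δh| / L = 10.96 / 4598.7 = 0.00238.

i ≈ 0.00238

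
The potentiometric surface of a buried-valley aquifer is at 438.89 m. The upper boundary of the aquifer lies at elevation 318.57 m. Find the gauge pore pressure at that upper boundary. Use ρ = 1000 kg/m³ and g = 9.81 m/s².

Pressure head at the aquifer top: ψ = h − z = 438.89 − 318.57 = 120.32 m.
P = ρgψ = 1000 × 9.81 × 120.32 = 1180339 Pa ≈ 1180 kPa.

P ≈ 1180 kPa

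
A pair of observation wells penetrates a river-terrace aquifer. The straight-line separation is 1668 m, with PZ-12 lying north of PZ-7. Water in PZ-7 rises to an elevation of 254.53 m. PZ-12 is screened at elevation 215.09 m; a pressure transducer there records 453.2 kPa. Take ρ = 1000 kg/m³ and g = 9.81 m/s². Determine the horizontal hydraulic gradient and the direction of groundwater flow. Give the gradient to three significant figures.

i ≈ 0.00405; groundwater flows toward the south

Total head at PZ-7: h = 254.53 m (water level in the piezometer is the total head).
Pressure head at PZ-12: ψ = P/(ρg) = 453.2×1000 / (1000 × 9.81) = 46.20 m.
Total head at PZ-12: h = z + ψ = 215.09 + 46.20 = 261.29 m.
Head difference: h(PZ-7) − h(PZ-12) = 254.53 − 261.29 = -6.76 m.
Hydraulic gradient: i = |Δh| / L = 6.76 / 1668 = 0.00405.
Flow is from higher to lower head: from PZ-12 toward PZ-7, i.e. toward the south.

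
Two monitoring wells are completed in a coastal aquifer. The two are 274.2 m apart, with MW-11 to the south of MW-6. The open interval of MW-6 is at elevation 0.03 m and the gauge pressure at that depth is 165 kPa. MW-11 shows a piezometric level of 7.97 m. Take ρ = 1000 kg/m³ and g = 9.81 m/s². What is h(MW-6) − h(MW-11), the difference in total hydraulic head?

Pressure head at MW-6: ψ = P/(ρg) = 165×1000 / (1000 × 9.81) = 16.82 m.
Total head at MW-6: h = z + ψ = 0.03 + 16.82 = 16.85 m.
Total head at MW-11: h = 7.97 m (water level in the piezometer is the total head).
Head difference: h(MW-6) − h(MW-11) = 16.85 − 7.97 = 8.88 m.

Δh ≈ 8.88 m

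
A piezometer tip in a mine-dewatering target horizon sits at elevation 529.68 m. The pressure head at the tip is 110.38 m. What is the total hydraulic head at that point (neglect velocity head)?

h ≈ 640.06 m

h = z + ψ = 529.68 + 110.38 = 640.06 m.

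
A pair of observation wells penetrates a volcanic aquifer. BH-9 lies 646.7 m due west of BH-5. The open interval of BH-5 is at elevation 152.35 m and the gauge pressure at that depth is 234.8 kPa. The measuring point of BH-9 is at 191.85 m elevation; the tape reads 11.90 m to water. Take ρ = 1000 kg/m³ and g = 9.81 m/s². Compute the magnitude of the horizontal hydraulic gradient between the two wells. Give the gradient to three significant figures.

Pressure head at BH-5: ψ = P/(ρg) = 234.8×1000 / (1000 × 9.81) = 23.93 m.
Total head at BH-5: h = z + ψ = 152.35 + 23.93 = 176.28 m.
Total head at BH-9: h = 191.85 − 11.90 = 179.95 m.
Head difference: h(BH-5) − h(BH-9) = 176.28 − 179.95 = -3.67 m.
Hydraulic gradient: i = |Δh| / L = 3.67 / 646.7 = 0.00567.

i ≈ 0.00567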